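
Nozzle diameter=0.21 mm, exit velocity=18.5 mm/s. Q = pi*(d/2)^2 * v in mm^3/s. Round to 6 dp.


A = pi*(0.21/2)^2 = 0.03463606 mm^2
Q = 0.03463606 * 18.5 = 0.640767 mm^3/s


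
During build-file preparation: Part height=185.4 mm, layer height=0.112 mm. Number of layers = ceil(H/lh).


Layers = ceil(185.4/0.112) = 1656


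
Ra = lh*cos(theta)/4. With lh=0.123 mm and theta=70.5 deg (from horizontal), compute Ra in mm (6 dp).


Ra = 0.123 * cos(70.5) / 4 = 0.010265 mm


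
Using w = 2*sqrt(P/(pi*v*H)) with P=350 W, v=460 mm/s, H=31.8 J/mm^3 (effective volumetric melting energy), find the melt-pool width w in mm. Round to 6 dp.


w = 2*sqrt(350/(pi*460*31.8)) = 0.174541 mm


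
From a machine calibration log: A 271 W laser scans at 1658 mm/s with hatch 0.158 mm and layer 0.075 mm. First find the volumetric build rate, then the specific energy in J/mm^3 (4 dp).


Build rate = 1658 * 0.158 * 0.075 = 19.6473 mm^3/s
SE = 271 / 19.6473 = 13.7932 J/mm^3


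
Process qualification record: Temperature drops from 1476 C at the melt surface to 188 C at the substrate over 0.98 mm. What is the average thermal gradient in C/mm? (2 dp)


G = (1476-188)/0.98 = 1314.29 C/mm


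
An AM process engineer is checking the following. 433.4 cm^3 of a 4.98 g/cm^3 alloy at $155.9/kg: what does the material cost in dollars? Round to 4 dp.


Mass = 433.4*4.98/1000 = 2.158332 kg
Cost = 2.158332 * 155.9 = 336.484 $


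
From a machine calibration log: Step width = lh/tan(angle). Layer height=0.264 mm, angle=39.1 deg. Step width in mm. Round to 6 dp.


step = 0.264 / tan(39.1) = 0.324852 mm


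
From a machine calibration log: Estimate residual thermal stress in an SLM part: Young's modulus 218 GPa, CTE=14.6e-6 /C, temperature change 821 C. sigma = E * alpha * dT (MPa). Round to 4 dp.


sigma = 218*1000 * 14.6e-6 * 821 = 2613.0788 MPa


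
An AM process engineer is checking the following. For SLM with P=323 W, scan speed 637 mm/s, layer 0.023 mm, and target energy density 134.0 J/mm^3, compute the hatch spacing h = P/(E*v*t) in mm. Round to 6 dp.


h = 323 / (134.0*637*0.023) = 0.164524 mm


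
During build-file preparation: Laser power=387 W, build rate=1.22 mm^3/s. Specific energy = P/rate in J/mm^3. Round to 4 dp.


SE = 387 / 1.22 = 317.2131 J/mm^3


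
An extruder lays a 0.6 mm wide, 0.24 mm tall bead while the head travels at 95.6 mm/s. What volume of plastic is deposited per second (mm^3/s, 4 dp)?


Rate = 0.6 * 0.24 * 95.6 = 13.7664 mm^3/s


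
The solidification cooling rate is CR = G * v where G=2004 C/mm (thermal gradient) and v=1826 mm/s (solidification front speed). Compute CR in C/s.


CR = 2004 * 1826 = 3659304 C/s


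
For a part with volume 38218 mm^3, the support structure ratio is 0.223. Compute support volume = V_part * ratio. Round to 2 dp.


V_support = 38218 * 0.223 = 8522.61 mm^3


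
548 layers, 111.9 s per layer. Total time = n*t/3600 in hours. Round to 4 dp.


t = 548 * 111.9 / 3600 = 17.0337 hrs


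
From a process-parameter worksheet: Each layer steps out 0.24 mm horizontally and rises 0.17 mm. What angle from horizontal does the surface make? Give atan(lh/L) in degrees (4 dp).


angle = atan(0.17/0.24) = 35.3112 degrees


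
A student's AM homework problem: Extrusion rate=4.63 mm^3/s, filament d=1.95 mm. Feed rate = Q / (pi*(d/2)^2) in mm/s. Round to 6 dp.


A = pi*(1.95/2)^2 = 2.986477
v = 4.63 / 2.986477 = 1.550322 mm/s


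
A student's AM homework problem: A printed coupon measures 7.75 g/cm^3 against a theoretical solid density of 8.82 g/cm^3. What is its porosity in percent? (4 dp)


Porosity = (1-7.75/8.82)*100 = 12.1315 %


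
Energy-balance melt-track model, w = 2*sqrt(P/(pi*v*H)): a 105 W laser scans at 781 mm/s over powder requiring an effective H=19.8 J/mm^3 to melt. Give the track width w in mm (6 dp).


w = 2*sqrt(105/(pi*781*19.8)) = 0.09298 mm


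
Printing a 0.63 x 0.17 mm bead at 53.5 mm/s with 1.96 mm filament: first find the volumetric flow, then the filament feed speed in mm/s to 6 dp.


Q = 0.63 * 0.17 * 53.5 = 5.72985 mm^3/s
A_fil = pi*(1.96/2)^2 = 3.01718558 mm^2
v_feed = 5.72985 / 3.01718558 = 1.899071 mm/s


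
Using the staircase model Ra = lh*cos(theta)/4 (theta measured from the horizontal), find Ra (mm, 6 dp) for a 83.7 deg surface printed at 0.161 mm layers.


Ra = 0.161 * cos(83.7) / 4 = 0.004417 mm


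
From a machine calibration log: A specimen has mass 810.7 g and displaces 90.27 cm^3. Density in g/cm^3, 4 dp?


rho = 810.7 / 90.27 = 8.9808 g/cm^3


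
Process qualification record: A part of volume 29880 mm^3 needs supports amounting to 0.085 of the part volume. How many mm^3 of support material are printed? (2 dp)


V_support = 29880 * 0.085 = 2539.8 mm^3


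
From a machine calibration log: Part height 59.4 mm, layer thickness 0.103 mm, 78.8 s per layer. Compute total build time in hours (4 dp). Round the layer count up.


Layers = ceil(59.4/0.103) = 577
t = 577 * 78.8 / 3600 = 12.6299 hrs


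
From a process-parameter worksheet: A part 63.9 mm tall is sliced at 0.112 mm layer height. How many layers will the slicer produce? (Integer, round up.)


Layers = ceil(63.9/0.112) = 571


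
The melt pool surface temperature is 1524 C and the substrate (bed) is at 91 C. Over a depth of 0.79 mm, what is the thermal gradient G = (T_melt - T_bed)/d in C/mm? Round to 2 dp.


G = (1524-91)/0.79 = 1813.92 C/mm


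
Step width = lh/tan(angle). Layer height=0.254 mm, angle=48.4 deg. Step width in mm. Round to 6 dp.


step = 0.254 / tan(48.4) = 0.225512 mm


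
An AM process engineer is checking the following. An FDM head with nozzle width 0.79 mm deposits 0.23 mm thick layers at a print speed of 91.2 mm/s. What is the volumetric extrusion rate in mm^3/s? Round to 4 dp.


Rate = 0.79 * 0.23 * 91.2 = 16.571 mm^3/s


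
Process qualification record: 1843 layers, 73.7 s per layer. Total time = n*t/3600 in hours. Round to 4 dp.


t = 1843 * 73.7 / 3600 = 37.7303 hrs


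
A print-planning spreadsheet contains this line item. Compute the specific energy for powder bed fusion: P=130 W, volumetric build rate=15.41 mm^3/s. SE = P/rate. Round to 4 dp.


SE = 130 / 15.41 = 8.4361 J/mm^3


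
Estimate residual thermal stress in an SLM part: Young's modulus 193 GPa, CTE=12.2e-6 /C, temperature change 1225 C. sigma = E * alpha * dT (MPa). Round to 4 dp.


sigma = 193*1000 * 12.2e-6 * 1225 = 2884.385 MPa


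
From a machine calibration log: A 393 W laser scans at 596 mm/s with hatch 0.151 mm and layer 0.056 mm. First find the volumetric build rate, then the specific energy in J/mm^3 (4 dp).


Build rate = 596 * 0.151 * 0.056 = 5.039776 mm^3/s
SE = 393 / 5.039776 = 77.9797 J/mm^3


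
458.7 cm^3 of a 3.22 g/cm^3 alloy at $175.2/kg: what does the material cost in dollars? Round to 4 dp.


Mass = 458.7*3.22/1000 = 1.477014 kg
Cost = 1.477014 * 175.2 = 258.7729 $


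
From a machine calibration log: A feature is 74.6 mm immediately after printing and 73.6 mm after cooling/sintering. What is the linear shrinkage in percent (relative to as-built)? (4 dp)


Shrinkage = ((74.6-73.6)/74.6)*100 = 1.3405 %


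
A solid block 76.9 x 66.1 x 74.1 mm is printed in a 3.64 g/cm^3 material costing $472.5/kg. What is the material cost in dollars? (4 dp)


V = 76.9 * 66.1 * 74.1 = 376656.969 mm^3 = 376.656969 cm^3
Mass = 376.656969 * 3.64 / 1000 = 1.37103137 kg
Cost = 1.37103137 * 472.5 = 647.8123 $


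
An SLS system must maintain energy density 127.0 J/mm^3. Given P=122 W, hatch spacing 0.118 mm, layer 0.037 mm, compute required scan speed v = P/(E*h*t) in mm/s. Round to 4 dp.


v = 122 / (127.0*0.118*0.037) = 220.0252 mm/s


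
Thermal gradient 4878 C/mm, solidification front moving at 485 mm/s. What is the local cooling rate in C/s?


CR = 4878 * 485 = 2365830 C/s


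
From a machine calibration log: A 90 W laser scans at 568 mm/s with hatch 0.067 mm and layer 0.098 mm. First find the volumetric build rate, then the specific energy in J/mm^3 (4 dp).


Build rate = 568 * 0.067 * 0.098 = 3.729488 mm^3/s
SE = 90 / 3.729488 = 24.132 J/mm^3


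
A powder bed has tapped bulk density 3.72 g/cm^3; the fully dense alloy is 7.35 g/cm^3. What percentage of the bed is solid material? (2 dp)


Packing = (3.72/7.35)*100 = 50.61 %


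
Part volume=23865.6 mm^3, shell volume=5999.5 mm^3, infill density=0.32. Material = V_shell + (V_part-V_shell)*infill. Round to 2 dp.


V_infill = (23865.6 - 5999.5) * 0.32 = 5717.15
V_total = 5999.5 + 5717.15 = 11716.65 mm^3


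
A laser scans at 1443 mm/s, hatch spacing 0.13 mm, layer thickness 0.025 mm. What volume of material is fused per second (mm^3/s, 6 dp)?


Rate = 1443 * 0.13 * 0.025 = 4.68975 mm^3/s


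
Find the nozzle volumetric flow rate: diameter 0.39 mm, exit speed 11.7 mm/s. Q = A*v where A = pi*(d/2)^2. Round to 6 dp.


A = pi*(0.39/2)^2 = 0.11945906 mm^2
Q = 0.11945906 * 11.7 = 1.397671 mm^3/s


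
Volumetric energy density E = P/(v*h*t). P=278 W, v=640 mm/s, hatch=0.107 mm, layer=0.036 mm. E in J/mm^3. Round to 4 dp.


E = 278 / (640*0.107*0.036) = 112.7661 J/mm^3


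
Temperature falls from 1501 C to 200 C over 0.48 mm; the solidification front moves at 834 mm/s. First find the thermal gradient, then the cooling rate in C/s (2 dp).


G = (1501-200)/0.48 = 2710.41666667 C/mm
CR = 2710.41666667 * 834 = 2260487.5 C/s


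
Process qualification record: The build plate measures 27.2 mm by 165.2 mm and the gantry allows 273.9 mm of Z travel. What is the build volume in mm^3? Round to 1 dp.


V = 27.2 * 165.2 * 273.9 = 1230753.2 mm^3


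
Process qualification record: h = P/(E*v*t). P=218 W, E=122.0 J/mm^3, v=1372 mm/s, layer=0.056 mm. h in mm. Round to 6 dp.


h = 218 / (122.0*1372*0.056) = 0.023257 mm


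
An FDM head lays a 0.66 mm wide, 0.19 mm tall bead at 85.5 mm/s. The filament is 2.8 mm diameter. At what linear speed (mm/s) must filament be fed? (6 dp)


Q = 0.66 * 0.19 * 85.5 = 10.7217 mm^3/s
A_fil = pi*(2.8/2)^2 = 6.1575216 mm^2
v_feed = 10.7217 / 6.1575216 = 1.741236 mm/s


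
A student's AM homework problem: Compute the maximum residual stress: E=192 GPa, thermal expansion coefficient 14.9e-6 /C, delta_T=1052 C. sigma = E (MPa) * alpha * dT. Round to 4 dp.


sigma = 192*1000 * 14.9e-6 * 1052 = 3009.5616 MPa


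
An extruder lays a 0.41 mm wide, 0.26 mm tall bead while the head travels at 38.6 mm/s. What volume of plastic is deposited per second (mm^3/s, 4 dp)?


Rate = 0.41 * 0.26 * 38.6 = 4.1148 mm^3/s


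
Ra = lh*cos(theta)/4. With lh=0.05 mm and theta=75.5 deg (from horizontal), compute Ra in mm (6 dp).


Ra = 0.05 * cos(75.5) / 4 = 0.00313 mm


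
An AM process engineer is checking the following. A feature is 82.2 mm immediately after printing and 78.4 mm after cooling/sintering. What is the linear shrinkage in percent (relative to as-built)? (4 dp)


Shrinkage = ((82.2-78.4)/82.2)*100 = 4.6229 %


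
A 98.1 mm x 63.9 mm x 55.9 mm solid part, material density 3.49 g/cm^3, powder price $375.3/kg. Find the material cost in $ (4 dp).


V = 98.1 * 63.9 * 55.9 = 350414.181 mm^3 = 350.414181 cm^3
Mass = 350.414181 * 3.49 / 1000 = 1.22294549 kg
Cost = 1.22294549 * 375.3 = 458.9714 $


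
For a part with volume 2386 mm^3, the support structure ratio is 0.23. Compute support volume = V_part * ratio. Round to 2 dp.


V_support = 2386 * 0.23 = 548.78 mm^3


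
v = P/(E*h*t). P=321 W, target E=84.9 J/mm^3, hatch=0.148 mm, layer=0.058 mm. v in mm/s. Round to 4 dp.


v = 321 / (84.9*0.148*0.058) = 440.4612 mm/s


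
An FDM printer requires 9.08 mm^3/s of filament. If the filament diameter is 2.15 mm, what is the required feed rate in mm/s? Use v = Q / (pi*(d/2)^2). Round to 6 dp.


A = pi*(2.15/2)^2 = 3.630503
v = 9.08 / 3.630503 = 2.501031 mm/s


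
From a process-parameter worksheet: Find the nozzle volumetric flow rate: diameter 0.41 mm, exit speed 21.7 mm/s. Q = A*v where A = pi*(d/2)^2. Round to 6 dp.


A = pi*(0.41/2)^2 = 0.13202543 mm^2
Q = 0.13202543 * 21.7 = 2.864952 mm^3/s


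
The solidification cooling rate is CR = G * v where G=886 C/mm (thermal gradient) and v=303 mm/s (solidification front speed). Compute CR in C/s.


CR = 886 * 303 = 268458 C/s


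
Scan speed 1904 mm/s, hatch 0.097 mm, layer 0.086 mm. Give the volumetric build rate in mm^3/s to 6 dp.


Rate = 1904 * 0.097 * 0.086 = 15.883168 mm^3/s


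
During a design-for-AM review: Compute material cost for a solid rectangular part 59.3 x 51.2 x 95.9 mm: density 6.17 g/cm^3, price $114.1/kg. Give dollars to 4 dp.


V = 59.3 * 51.2 * 95.9 = 291167.744 mm^3 = 291.167744 cm^3
Mass = 291.167744 * 6.17 / 1000 = 1.79650498 kg
Cost = 1.79650498 * 114.1 = 204.9812 $


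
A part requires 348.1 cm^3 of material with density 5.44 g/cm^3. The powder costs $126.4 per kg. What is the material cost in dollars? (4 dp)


Mass = 348.1*5.44/1000 = 1.893664 kg
Cost = 1.893664 * 126.4 = 239.3591 $


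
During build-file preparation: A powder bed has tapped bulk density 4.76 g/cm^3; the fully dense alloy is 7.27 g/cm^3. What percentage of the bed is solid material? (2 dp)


Packing = (4.76/7.27)*100 = 65.47 %


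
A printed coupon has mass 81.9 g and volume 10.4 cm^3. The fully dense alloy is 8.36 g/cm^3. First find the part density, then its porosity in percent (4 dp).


rho_part = 81.9 / 10.4 = 7.875 g/cm^3
Porosity = (1 - 7.875/8.36)*100 = 5.8014 %


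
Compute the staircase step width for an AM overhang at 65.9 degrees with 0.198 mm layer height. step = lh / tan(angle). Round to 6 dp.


step = 0.198 / tan(65.9) = 0.08857 mm


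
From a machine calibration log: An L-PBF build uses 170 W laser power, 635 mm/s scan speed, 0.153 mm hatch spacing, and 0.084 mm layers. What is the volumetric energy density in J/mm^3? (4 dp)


E = 170 / (635*0.153*0.084) = 20.8307 J/mm^3


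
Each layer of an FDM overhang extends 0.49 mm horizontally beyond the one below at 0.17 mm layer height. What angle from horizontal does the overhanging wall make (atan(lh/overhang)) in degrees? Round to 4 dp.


angle = atan(0.17/0.49) = 19.1336 degrees


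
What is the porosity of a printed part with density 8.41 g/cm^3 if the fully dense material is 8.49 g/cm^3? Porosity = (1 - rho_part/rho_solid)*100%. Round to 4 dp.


Porosity = (1-8.41/8.49)*100 = 0.9423 %


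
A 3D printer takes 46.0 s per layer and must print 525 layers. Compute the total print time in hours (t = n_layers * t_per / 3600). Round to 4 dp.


t = 525 * 46.0 / 3600 = 6.7083 hrs


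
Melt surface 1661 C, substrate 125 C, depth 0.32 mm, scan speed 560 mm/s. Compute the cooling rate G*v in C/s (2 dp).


G = (1661-125)/0.32 = 4800.0 C/mm
CR = 4800.0 * 560 = 2688000.0 C/s


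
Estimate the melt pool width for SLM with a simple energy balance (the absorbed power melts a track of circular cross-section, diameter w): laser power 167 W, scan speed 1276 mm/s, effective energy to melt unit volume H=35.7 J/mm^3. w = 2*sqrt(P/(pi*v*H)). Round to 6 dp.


w = 2*sqrt(167/(pi*1276*35.7)) = 0.068321 mm


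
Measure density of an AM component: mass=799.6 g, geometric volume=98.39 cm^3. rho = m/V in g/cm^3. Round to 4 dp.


rho = 799.6 / 98.39 = 8.1268 g/cm^3


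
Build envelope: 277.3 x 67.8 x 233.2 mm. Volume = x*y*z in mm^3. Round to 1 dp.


V = 277.3 * 67.8 * 233.2 = 4384379.2 mm^3


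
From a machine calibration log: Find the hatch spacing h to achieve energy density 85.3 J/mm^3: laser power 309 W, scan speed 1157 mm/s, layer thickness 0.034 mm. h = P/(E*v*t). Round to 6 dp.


h = 309 / (85.3*1157*0.034) = 0.092087 mm


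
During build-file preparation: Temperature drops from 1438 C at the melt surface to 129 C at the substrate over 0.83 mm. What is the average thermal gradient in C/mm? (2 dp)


G = (1438-129)/0.83 = 1577.11 C/mm


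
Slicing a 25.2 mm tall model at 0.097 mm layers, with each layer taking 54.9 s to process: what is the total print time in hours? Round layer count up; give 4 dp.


Layers = ceil(25.2/0.097) = 260
t = 260 * 54.9 / 3600 = 3.965 hrs


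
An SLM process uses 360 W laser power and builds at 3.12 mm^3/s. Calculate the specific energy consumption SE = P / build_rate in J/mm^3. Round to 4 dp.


SE = 360 / 3.12 = 115.3846 J/mm^3


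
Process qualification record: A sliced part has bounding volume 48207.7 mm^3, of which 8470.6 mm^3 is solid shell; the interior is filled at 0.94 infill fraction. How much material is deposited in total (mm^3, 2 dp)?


V_infill = (48207.7 - 8470.6) * 0.94 = 37352.87
V_total = 8470.6 + 37352.87 = 45823.47 mm^3


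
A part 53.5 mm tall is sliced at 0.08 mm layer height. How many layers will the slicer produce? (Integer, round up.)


Layers = ceil(53.5/0.08) = 669


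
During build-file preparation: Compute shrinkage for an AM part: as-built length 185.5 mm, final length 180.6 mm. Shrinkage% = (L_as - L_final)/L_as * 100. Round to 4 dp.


Shrinkage = ((185.5-180.6)/185.5)*100 = 2.6415 %


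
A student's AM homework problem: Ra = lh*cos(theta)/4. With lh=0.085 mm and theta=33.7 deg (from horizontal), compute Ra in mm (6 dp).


Ra = 0.085 * cos(33.7) / 4 = 0.017679 mm


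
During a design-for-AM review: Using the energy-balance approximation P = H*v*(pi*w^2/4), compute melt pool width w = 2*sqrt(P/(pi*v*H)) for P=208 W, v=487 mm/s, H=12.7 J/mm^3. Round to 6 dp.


w = 2*sqrt(208/(pi*487*12.7)) = 0.206929 mm


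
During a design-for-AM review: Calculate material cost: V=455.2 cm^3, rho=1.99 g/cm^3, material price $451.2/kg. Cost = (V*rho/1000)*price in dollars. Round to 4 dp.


Mass = 455.2*1.99/1000 = 0.905848 kg
Cost = 0.905848 * 451.2 = 408.7186 $


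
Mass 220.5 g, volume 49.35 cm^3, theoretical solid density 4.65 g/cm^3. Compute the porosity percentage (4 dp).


rho_part = 220.5 / 49.35 = 4.46808511 g/cm^3
Porosity = (1 - 4.46808511/4.65)*100 = 3.9121 %


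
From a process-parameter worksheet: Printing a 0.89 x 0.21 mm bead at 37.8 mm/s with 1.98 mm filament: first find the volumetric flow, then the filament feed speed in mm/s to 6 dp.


Q = 0.89 * 0.21 * 37.8 = 7.06482 mm^3/s
A_fil = pi*(1.98/2)^2 = 3.07907496 mm^2
v_feed = 7.06482 / 3.07907496 = 2.294462 mm/s


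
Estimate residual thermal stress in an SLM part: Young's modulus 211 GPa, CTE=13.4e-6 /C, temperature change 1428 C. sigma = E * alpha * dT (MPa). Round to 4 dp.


sigma = 211*1000 * 13.4e-6 * 1428 = 4037.5272 MPa


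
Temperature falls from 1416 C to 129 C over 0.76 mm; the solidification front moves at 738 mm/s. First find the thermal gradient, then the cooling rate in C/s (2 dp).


G = (1416-129)/0.76 = 1693.42105263 C/mm
CR = 1693.42105263 * 738 = 1249744.74 C/s


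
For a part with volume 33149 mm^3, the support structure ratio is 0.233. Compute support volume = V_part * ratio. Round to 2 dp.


V_support = 33149 * 0.233 = 7723.72 mm^3


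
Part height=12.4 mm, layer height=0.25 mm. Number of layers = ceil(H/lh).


Layers = ceil(12.4/0.25) = 50


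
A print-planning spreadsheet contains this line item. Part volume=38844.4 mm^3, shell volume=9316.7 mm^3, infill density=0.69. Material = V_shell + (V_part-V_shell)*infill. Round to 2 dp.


V_infill = (38844.4 - 9316.7) * 0.69 = 20374.11
V_total = 9316.7 + 20374.11 = 29690.81 mm^3


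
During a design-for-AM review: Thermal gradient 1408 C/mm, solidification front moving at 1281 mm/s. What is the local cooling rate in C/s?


CR = 1408 * 1281 = 1803648 C/s


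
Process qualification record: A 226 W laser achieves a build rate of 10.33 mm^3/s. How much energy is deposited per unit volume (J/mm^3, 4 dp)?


SE = 226 / 10.33 = 21.878 J/mm^3


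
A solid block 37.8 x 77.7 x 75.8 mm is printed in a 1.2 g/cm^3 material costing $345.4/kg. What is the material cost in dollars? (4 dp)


V = 37.8 * 77.7 * 75.8 = 222629.148 mm^3 = 222.629148 cm^3
Mass = 222.629148 * 1.2 / 1000 = 0.26715498 kg
Cost = 0.26715498 * 345.4 = 92.2753 $


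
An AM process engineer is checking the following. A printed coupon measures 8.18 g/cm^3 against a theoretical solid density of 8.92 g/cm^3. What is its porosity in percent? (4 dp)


Porosity = (1-8.18/8.92)*100 = 8.296 %


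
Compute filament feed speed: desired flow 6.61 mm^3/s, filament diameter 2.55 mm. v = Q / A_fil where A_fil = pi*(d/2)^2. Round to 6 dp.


A = pi*(2.55/2)^2 = 5.107052
v = 6.61 / 5.107052 = 1.294289 mm/s


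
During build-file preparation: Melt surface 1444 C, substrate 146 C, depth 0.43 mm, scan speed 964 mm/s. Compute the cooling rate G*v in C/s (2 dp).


G = (1444-146)/0.43 = 3018.60465116 C/mm
CR = 3018.60465116 * 964 = 2909934.88 C/s


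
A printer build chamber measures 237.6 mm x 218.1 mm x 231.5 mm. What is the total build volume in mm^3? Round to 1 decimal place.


V = 237.6 * 218.1 * 231.5 = 11996459.6 mm^3


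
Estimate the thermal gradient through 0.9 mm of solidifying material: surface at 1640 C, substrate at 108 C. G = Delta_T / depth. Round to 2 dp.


G = (1640-108)/0.9 = 1702.22 C/mm


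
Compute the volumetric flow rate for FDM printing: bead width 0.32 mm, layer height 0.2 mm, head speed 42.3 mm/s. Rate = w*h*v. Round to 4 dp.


Rate = 0.32 * 0.2 * 42.3 = 2.7072 mm^3/s


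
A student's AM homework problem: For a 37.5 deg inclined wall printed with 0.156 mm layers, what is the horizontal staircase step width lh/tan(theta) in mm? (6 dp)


step = 0.156 / tan(37.5) = 0.203303 mm


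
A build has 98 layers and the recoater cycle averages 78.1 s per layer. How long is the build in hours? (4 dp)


t = 98 * 78.1 / 3600 = 2.1261 hrs


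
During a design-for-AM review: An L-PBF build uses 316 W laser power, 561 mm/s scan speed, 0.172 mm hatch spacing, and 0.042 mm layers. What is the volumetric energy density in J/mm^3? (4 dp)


E = 316 / (561*0.172*0.042) = 77.9734 J/mm^3


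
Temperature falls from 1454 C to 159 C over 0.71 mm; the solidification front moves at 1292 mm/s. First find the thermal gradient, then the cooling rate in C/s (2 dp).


G = (1454-159)/0.71 = 1823.94366197 C/mm
CR = 1823.94366197 * 1292 = 2356535.21 C/s


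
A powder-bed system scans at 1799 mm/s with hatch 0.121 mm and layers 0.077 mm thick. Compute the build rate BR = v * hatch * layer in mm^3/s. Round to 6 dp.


Rate = 1799 * 0.121 * 0.077 = 16.761283 mm^3/s


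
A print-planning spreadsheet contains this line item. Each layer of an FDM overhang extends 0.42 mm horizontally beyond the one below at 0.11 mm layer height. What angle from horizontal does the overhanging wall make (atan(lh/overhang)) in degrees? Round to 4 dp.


angle = atan(0.11/0.42) = 14.6764 degrees


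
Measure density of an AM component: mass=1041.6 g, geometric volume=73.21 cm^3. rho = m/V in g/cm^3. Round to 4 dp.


rho = 1041.6 / 73.21 = 14.2276 g/cm^3


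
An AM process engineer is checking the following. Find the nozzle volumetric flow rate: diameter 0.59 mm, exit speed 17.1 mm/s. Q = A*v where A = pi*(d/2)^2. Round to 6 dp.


A = pi*(0.59/2)^2 = 0.2733971 mm^2
Q = 0.2733971 * 17.1 = 4.67509 mm^3/s


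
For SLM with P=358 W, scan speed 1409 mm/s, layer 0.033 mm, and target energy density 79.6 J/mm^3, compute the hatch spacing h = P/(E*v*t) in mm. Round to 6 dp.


h = 358 / (79.6*1409*0.033) = 0.096726 mm


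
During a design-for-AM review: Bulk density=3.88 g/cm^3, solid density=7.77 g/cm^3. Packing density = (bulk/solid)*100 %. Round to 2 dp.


Packing = (3.88/7.77)*100 = 49.94 %


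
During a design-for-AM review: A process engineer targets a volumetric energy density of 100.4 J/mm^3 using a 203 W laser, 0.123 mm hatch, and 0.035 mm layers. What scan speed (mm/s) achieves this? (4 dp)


v = 203 / (100.4*0.123*0.035) = 469.6661 mm/s


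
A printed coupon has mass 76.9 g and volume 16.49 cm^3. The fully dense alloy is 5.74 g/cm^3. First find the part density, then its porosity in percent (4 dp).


rho_part = 76.9 / 16.49 = 4.66343238 g/cm^3
Porosity = (1 - 4.66343238/5.74)*100 = 18.7555 %


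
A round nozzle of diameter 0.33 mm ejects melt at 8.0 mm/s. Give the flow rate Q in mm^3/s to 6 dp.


A = pi*(0.33/2)^2 = 0.08552986 mm^2
Q = 0.08552986 * 8.0 = 0.684239 mm^3/s


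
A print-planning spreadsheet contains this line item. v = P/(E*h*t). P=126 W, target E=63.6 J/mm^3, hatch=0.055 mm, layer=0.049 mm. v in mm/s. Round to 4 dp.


v = 126 / (63.6*0.055*0.049) = 735.1139 mm/s


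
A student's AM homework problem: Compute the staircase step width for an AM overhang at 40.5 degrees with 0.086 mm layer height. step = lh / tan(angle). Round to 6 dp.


step = 0.086 / tan(40.5) = 0.100693 mm


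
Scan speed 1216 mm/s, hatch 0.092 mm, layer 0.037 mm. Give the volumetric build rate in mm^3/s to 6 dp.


Rate = 1216 * 0.092 * 0.037 = 4.139264 mm^3/s


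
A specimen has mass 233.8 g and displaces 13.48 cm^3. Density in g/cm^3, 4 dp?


rho = 233.8 / 13.48 = 17.3442 g/cm^3


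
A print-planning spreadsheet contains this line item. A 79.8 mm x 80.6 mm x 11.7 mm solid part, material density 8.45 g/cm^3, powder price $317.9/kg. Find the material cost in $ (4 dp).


V = 79.8 * 80.6 * 11.7 = 75252.996 mm^3 = 75.252996 cm^3
Mass = 75.252996 * 8.45 / 1000 = 0.63588782 kg
Cost = 0.63588782 * 317.9 = 202.1487 $


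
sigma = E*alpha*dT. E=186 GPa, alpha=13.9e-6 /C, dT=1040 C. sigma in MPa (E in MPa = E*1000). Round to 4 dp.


sigma = 186*1000 * 13.9e-6 * 1040 = 2688.816 MPa


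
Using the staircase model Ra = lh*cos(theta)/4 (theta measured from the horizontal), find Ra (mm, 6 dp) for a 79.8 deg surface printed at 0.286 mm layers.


Ra = 0.286 * cos(79.8) / 4 = 0.012662 mm


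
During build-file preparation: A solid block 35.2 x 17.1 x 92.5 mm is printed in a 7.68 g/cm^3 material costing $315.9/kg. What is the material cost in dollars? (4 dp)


V = 35.2 * 17.1 * 92.5 = 55677.6 mm^3 = 55.6776 cm^3
Mass = 55.6776 * 7.68 / 1000 = 0.42760397 kg
Cost = 0.42760397 * 315.9 = 135.0801 $


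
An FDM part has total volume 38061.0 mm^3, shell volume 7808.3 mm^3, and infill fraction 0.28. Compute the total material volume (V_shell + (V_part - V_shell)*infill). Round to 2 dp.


V_infill = (38061.0 - 7808.3) * 0.28 = 8470.76
V_total = 7808.3 + 8470.76 = 16279.06 mm^3


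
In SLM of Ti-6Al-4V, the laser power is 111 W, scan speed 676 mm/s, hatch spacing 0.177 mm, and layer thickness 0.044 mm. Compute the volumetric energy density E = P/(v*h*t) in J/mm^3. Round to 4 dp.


E = 111 / (676*0.177*0.044) = 21.0839 J/mm^3


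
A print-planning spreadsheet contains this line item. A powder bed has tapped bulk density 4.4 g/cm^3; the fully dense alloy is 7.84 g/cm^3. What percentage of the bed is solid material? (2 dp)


Packing = (4.4/7.84)*100 = 56.12 %


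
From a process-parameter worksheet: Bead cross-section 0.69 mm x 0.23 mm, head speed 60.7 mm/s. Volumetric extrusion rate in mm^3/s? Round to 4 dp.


Rate = 0.69 * 0.23 * 60.7 = 9.6331 mm^3/s


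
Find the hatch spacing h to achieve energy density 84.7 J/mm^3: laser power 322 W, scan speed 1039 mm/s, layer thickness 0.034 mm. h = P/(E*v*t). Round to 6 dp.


h = 322 / (84.7*1039*0.034) = 0.107616 mm


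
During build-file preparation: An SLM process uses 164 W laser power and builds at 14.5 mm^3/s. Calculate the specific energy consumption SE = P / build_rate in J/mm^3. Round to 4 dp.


SE = 164 / 14.5 = 11.3103 J/mm^3


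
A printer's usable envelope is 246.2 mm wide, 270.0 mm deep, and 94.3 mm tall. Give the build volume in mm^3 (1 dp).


V = 246.2 * 270.0 * 94.3 = 6268498.2 mm^3


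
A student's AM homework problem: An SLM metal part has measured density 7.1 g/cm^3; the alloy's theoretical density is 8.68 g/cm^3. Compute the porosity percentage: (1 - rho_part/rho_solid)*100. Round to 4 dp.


Porosity = (1-7.1/8.68)*100 = 18.2028 %


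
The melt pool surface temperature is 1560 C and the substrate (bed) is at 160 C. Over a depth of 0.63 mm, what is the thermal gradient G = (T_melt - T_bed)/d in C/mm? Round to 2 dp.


G = (1560-160)/0.63 = 2222.22 C/mm


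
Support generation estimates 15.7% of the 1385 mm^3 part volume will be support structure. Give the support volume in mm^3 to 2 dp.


V_support = 1385 * 0.157 = 217.45 mm^3


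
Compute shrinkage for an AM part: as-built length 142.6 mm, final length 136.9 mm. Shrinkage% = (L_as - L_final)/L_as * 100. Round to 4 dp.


Shrinkage = ((142.6-136.9)/142.6)*100 = 3.9972 %


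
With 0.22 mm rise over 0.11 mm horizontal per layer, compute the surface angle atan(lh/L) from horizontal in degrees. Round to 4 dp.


angle = atan(0.22/0.11) = 63.4349 degrees


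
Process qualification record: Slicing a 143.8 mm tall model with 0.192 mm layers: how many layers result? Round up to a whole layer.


Layers = ceil(143.8/0.192) = 749


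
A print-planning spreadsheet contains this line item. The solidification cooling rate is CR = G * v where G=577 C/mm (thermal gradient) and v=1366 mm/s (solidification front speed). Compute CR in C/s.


CR = 577 * 1366 = 788182 C/s


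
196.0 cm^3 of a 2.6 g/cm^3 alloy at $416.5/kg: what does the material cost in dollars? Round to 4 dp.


Mass = 196.0*2.6/1000 = 0.5096 kg
Cost = 0.5096 * 416.5 = 212.2484 $


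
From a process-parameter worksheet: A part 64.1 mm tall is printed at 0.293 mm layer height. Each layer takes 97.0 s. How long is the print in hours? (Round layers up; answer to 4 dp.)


Layers = ceil(64.1/0.293) = 219
t = 219 * 97.0 / 3600 = 5.9008 hrs


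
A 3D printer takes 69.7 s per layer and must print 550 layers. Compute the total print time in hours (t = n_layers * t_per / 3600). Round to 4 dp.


t = 550 * 69.7 / 3600 = 10.6486 hrs


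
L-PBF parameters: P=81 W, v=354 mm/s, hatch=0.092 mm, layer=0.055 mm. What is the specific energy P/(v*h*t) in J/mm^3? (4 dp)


Build rate = 354 * 0.092 * 0.055 = 1.79124 mm^3/s
SE = 81 / 1.79124 = 45.2201 J/mm^3


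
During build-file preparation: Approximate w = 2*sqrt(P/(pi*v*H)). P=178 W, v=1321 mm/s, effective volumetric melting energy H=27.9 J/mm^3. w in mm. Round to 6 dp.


w = 2*sqrt(178/(pi*1321*27.9)) = 0.078417 mm


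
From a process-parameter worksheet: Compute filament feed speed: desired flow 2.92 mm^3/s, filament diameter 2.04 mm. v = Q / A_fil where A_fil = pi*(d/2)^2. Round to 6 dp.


A = pi*(2.04/2)^2 = 3.268513
v = 2.92 / 3.268513 = 0.893373 mm/s


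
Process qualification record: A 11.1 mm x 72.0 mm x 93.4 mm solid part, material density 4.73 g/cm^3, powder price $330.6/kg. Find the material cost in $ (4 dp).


V = 11.1 * 72.0 * 93.4 = 74645.28 mm^3 = 74.64528 cm^3
Mass = 74.64528 * 4.73 / 1000 = 0.35307217 kg
Cost = 0.35307217 * 330.6 = 116.7257 $


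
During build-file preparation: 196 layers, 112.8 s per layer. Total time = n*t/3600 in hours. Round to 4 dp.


t = 196 * 112.8 / 3600 = 6.1413 hrs


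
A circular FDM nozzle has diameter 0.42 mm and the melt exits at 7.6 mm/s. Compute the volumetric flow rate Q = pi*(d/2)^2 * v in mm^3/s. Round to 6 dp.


A = pi*(0.42/2)^2 = 0.13854424 mm^2
Q = 0.13854424 * 7.6 = 1.052936 mm^3/s


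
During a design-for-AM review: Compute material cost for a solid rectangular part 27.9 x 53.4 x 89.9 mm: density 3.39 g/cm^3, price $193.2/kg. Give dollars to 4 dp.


V = 27.9 * 53.4 * 89.9 = 133938.414 mm^3 = 133.938414 cm^3
Mass = 133.938414 * 3.39 / 1000 = 0.45405122 kg
Cost = 0.45405122 * 193.2 = 87.7227 $


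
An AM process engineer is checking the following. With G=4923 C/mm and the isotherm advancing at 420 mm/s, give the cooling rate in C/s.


CR = 4923 * 420 = 2067660 C/s


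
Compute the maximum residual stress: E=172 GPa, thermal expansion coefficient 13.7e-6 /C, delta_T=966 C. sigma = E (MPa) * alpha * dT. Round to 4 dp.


sigma = 172*1000 * 13.7e-6 * 966 = 2276.2824 MPa


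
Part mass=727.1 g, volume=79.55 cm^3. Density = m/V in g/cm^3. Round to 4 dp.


rho = 727.1 / 79.55 = 9.1402 g/cm^3


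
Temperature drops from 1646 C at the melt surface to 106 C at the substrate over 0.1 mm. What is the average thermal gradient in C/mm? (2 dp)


G = (1646-106)/0.1 = 15400.0 C/mm


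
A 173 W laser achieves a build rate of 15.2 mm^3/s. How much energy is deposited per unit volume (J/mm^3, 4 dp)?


SE = 173 / 15.2 = 11.3816 J/mm^3


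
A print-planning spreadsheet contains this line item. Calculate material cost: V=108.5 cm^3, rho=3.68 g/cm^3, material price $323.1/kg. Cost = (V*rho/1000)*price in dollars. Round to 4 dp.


Mass = 108.5*3.68/1000 = 0.39928 kg
Cost = 0.39928 * 323.1 = 129.0074 $


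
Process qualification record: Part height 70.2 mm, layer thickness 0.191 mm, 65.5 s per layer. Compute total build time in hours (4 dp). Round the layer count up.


Layers = ceil(70.2/0.191) = 368
t = 368 * 65.5 / 3600 = 6.6956 hrs


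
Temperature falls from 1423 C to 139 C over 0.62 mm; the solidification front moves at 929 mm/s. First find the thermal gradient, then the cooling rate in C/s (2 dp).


G = (1423-139)/0.62 = 2070.96774194 C/mm
CR = 2070.96774194 * 929 = 1923929.03 C/s


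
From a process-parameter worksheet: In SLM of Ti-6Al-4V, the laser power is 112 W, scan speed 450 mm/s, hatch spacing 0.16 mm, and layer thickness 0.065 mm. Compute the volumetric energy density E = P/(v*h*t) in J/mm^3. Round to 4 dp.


E = 112 / (450*0.16*0.065) = 23.9316 J/mm^3


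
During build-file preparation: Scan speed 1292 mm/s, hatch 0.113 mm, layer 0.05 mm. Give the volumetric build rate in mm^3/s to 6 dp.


Rate = 1292 * 0.113 * 0.05 = 7.2998 mm^3/s


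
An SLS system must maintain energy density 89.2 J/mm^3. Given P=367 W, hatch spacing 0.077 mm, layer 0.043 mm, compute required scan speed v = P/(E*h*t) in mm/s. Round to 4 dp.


v = 367 / (89.2*0.077*0.043) = 1242.6306 mm/s


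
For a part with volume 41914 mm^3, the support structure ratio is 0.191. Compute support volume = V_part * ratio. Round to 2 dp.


V_support = 41914 * 0.191 = 8005.57 mm^3


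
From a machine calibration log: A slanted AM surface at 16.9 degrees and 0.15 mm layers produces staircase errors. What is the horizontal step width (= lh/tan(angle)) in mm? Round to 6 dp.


step = 0.15 / tan(16.9) = 0.493708 mm


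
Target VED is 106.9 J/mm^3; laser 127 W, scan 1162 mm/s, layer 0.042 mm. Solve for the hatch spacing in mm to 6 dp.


h = 127 / (106.9*1162*0.042) = 0.024343 mm


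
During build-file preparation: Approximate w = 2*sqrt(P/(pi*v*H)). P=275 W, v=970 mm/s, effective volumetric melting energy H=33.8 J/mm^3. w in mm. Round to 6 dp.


w = 2*sqrt(275/(pi*970*33.8)) = 0.103342 mm


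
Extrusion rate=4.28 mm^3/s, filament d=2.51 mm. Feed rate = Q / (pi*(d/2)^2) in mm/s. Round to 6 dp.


A = pi*(2.51/2)^2 = 4.948087
v = 4.28 / 4.948087 = 0.864981 mm/s


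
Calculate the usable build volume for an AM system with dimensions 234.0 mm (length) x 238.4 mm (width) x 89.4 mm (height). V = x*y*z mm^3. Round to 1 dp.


V = 234.0 * 238.4 * 89.4 = 4987232.6 mm^3


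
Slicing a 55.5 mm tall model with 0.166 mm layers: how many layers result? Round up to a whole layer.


Layers = ceil(55.5/0.166) = 335


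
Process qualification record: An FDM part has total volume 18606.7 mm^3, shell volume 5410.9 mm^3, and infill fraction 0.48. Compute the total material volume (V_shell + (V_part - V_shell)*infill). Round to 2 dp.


V_infill = (18606.7 - 5410.9) * 0.48 = 6333.98
V_total = 5410.9 + 6333.98 = 11744.88 mm^3


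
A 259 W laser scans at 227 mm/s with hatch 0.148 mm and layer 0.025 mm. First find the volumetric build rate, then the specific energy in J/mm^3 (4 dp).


Build rate = 227 * 0.148 * 0.025 = 0.8399 mm^3/s
SE = 259 / 0.8399 = 308.37 J/mm^3


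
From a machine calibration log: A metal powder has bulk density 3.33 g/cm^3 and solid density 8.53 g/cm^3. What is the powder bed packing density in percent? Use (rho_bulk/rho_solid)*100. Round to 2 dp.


Packing = (3.33/8.53)*100 = 39.04 %


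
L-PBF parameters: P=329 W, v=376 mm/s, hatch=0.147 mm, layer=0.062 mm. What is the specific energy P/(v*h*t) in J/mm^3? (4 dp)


Build rate = 376 * 0.147 * 0.062 = 3.426864 mm^3/s
SE = 329 / 3.426864 = 96.0061 J/mm^3


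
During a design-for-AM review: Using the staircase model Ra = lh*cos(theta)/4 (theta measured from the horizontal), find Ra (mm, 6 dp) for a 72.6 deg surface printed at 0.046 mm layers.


Ra = 0.046 * cos(72.6) / 4 = 0.003439 mm


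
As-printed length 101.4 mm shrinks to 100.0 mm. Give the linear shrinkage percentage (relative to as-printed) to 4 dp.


Shrinkage = ((101.4-100.0)/101.4)*100 = 1.3807 %


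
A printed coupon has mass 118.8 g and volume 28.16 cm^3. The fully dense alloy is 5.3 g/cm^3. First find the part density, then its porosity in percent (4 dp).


rho_part = 118.8 / 28.16 = 4.21875 g/cm^3
Porosity = (1 - 4.21875/5.3)*100 = 20.4009 %


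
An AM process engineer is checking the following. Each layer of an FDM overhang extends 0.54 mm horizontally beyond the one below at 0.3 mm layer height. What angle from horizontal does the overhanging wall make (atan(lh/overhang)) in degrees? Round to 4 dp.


angle = atan(0.3/0.54) = 29.0546 degrees


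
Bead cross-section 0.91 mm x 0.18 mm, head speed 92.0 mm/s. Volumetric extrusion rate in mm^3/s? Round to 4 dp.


Rate = 0.91 * 0.18 * 92.0 = 15.0696 mm^3/s


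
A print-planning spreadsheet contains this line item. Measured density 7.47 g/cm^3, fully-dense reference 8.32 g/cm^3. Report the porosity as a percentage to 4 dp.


Porosity = (1-7.47/8.32)*100 = 10.2163 %


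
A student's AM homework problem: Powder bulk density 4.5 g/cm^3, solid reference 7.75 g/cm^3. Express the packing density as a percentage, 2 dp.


Packing = (4.5/7.75)*100 = 58.06 %


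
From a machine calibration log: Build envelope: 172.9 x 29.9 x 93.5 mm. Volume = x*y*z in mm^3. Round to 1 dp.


V = 172.9 * 29.9 * 93.5 = 483367.9 mm^3


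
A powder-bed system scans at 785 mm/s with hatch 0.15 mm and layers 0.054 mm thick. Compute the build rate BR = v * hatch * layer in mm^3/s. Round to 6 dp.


Rate = 785 * 0.15 * 0.054 = 6.3585 mm^3/s


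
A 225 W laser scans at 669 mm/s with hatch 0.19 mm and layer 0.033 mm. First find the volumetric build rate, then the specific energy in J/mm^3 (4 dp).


Build rate = 669 * 0.19 * 0.033 = 4.19463 mm^3/s
SE = 225 / 4.19463 = 53.64 J/mm^3


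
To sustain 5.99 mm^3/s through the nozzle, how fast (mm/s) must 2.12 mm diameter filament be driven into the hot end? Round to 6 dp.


A = pi*(2.12/2)^2 = 3.529894
v = 5.99 / 3.529894 = 1.696935 mm/s


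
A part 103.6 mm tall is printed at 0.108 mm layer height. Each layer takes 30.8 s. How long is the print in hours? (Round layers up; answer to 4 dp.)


Layers = ceil(103.6/0.108) = 960
t = 960 * 30.8 / 3600 = 8.2133 hrs


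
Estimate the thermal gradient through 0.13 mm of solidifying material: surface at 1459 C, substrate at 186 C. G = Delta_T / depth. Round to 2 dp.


G = (1459-186)/0.13 = 9792.31 C/mm


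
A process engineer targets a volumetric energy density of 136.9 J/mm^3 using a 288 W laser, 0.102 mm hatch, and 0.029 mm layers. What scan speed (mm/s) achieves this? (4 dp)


v = 288 / (136.9*0.102*0.029) = 711.1986 mm/s


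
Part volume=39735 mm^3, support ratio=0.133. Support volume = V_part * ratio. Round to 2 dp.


V_support = 39735 * 0.133 = 5284.76 mm^3


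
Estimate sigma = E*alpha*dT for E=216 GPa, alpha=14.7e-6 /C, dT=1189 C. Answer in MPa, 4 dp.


sigma = 216*1000 * 14.7e-6 * 1189 = 3775.3128 MPa
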